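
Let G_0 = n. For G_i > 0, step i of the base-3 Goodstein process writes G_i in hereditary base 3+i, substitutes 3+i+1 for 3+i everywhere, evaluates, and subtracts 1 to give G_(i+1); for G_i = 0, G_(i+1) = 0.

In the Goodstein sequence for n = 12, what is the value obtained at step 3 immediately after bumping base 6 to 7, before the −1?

50

step 0: 12 = 3^2 + 3; sub 4 for 3: 4^2 + 4; = 20; G_1 = 20−1 = 19
step 1: 19 = 4^2 + 3; sub 5 for 4: 5^2 + 3; = 28; G_2 = 28−1 = 27
step 2: 27 = 5^2 + 2; sub 6 for 5: 6^2 + 2; = 38; G_3 = 38−1 = 37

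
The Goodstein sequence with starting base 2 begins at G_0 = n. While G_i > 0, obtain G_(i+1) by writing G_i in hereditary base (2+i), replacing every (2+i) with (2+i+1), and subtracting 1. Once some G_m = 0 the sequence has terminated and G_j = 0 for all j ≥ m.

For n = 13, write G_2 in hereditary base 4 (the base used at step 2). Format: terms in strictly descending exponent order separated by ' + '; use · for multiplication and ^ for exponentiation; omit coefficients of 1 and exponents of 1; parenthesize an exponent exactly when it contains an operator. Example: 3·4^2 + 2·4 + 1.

4^(4 + 1) + 3·4^3 + 3·4^2 + 3·4 + 3

G_0 = 13. HB_2(13) = 2^(2 + 1) + 2^2 + 1. Bump = 109. G_1 = 108.
G_1 = 108. HB_3(108) = 3^(3 + 1) + 3^3. Bump = 1280. G_2 = 1279.
G_2 = 1279. HB_4(1279) = 4^(4 + 1) + 3·4^3 + 3·4^2 + 3·4 + 3. Bump = 16093. G_3 = 16092.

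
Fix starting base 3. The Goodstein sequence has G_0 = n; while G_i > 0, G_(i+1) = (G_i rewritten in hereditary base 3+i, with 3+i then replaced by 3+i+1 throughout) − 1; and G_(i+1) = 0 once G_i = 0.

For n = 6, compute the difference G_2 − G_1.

0

i=0: 6 = 2·3 (b=3); 3→4: 2·4 = 8; 8−1 = 7
i=1: 7 = 4 + 3 (b=4); 4→5: 5 + 3 = 8; 8−1 = 7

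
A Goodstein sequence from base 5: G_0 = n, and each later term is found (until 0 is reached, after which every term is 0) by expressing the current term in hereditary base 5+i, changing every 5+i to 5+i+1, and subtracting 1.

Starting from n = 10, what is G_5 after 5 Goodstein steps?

11

G_0=10  [base 5] 2·5  →[5↦6]→  2·6 = 12  −1 ⇒ G_1=11
G_1=11  [base 6] 6 + 5  →[6↦7]→  7 + 5 = 12  −1 ⇒ G_2=11
G_2=11  [base 7] 7 + 4  →[7↦8]→  8 + 4 = 12  −1 ⇒ G_3=11
G_3=11  [base 8] 8 + 3  →[8↦9]→  9 + 3 = 12  −1 ⇒ G_4=11
G_4=11  [base 9] 9 + 2  →[9↦10]→  10 + 2 = 12  −1 ⇒ G_5=11
G_5=11  [base 10] 10 + 1  →[10↦11]→  11 + 1 = 12  −1 ⇒ G_6=11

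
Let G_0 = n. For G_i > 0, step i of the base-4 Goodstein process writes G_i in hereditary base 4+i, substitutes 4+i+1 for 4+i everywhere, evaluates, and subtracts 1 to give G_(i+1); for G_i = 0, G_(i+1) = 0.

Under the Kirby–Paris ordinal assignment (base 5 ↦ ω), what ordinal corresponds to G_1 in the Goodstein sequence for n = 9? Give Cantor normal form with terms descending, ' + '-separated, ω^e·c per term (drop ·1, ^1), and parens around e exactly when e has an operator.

ω·2

(0) 9|_4 = 2·4 + 1 ↦ 2·5 + 1|_5 = 11 ⇒ 10
(1) 10|_5 = 2·5 ↦ 2·6|_6 = 12 ⇒ 11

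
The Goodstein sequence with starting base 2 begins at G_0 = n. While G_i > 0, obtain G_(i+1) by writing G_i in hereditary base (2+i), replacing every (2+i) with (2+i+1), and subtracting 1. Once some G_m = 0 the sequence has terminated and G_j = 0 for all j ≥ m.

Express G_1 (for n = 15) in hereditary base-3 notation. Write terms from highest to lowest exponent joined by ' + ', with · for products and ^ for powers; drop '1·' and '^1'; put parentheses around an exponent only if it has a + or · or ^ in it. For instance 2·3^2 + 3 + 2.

3^(3 + 1) + 3^3 + 3

base 2: 15 = 2^(2 + 1) + 2^2 + 2 + 1; at 3: 3^(3 + 1) + 3^3 + 3 + 1 = 112; next = 111
base 3: 111 = 3^(3 + 1) + 3^3 + 3; at 4: 4^(4 + 1) + 4^4 + 4 = 1284; next = 1283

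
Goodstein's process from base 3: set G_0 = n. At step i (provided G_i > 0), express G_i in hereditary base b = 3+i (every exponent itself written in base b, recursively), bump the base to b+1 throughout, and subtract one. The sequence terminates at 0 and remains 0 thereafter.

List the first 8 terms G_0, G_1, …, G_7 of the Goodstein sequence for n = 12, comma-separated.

12, 19, 27, 37, 49, 63, 69, 75

G_0 = 12. HB_3(12) = 3^2 + 3. Bump = 20. G_1 = 19.
G_1 = 19. HB_4(19) = 4^2 + 3. Bump = 28. G_2 = 27.
G_2 = 27. HB_5(27) = 5^2 + 2. Bump = 38. G_3 = 37.
G_3 = 37. HB_6(37) = 6^2 + 1. Bump = 50. G_4 = 49.
G_4 = 49. HB_7(49) = 7^2. Bump = 64. G_5 = 63.
G_5 = 63. HB_8(63) = 7·8 + 7. Bump = 70. G_6 = 69.
G_6 = 69. HB_9(69) = 7·9 + 6. Bump = 76. G_7 = 75.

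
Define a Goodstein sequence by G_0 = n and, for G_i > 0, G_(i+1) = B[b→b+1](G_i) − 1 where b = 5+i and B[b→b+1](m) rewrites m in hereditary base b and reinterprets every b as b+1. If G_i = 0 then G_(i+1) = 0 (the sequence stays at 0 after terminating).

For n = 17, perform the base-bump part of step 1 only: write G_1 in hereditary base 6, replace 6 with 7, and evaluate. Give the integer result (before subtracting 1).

22

G_0=17  [base 5] 3·5 + 2  →[5↦6]→  3·6 + 2 = 20  −1 ⇒ G_1=19
G_1=19  [base 6] 3·6 + 1  →[6↦7]→  3·7 + 1 = 22  −1 ⇒ G_2=21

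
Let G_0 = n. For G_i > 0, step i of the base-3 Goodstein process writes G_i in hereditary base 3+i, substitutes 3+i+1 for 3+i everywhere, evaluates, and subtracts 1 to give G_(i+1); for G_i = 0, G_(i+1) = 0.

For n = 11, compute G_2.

25

step 0: 11 = 3^2 + 2; sub 4 for 3: 4^2 + 2; = 18; G_1 = 18−1 = 17
step 1: 17 = 4^2 + 1; sub 5 for 4: 5^2 + 1; = 26; G_2 = 26−1 = 25
step 2: 25 = 5^2; sub 6 for 5: 6^2; = 36; G_3 = 36−1 = 35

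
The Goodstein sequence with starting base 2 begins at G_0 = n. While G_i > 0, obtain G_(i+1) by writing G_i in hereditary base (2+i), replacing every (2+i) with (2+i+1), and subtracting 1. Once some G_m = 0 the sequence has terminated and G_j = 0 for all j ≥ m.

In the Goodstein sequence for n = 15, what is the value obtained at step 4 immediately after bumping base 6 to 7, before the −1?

6588345

G_0=15  [base 2] 2^(2 + 1) + 2^2 + 2 + 1  →[2↦3]→  3^(3 + 1) + 3^3 + 3 + 1 = 112  −1 ⇒ G_1=111
G_1=111  [base 3] 3^(3 + 1) + 3^3 + 3  →[3↦4]→  4^(4 + 1) + 4^4 + 4 = 1284  −1 ⇒ G_2=1283
G_2=1283  [base 4] 4^(4 + 1) + 4^4 + 3  →[4↦5]→  5^(5 + 1) + 5^5 + 3 = 18753  −1 ⇒ G_3=18752
G_3=18752  [base 5] 5^(5 + 1) + 5^5 + 2  →[5↦6]→  6^(6 + 1) + 6^6 + 2 = 326594  −1 ⇒ G_4=326593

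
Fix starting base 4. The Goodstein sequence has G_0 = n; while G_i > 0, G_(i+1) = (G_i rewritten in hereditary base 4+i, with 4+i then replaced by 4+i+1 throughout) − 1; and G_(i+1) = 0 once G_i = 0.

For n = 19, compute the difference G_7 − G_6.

step 0: 19 = 4^2 + 3; sub 5 for 4: 5^2 + 3; = 28; G_1 = 28−1 = 27
step 1: 27 = 5^2 + 2; sub 6 for 5: 6^2 + 2; = 38; G_2 = 38−1 = 37
step 2: 37 = 6^2 + 1; sub 7 for 6: 7^2 + 1; = 50; G_3 = 50−1 = 49
step 3: 49 = 7^2; sub 8 for 7: 8^2; = 64; G_4 = 64−1 = 63
step 4: 63 = 7·8 + 7; sub 9 for 8: 7·9 + 7; = 70; G_5 = 70−1 = 69
step 5: 69 = 7·9 + 6; sub 10 for 9: 7·10 + 6; = 76; G_6 = 76−1 = 75
step 6: 75 = 7·10 + 5; sub 11 for 10: 7·11 + 5; = 82; G_7 = 82−1 = 81

6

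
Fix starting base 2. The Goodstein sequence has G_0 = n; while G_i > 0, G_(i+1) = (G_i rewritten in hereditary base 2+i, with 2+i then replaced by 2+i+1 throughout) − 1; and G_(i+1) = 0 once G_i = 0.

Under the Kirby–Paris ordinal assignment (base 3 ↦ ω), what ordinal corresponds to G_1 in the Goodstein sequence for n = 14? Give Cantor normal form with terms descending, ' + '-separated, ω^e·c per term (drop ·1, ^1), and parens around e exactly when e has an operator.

ω^(ω + 1) + ω^ω + 2

G_0 = 14. HB_2(14) = 2^(2 + 1) + 2^2 + 2. Bump = 111. G_1 = 110.
G_1 = 110. HB_3(110) = 3^(3 + 1) + 3^3 + 2. Bump = 1282. G_2 = 1281.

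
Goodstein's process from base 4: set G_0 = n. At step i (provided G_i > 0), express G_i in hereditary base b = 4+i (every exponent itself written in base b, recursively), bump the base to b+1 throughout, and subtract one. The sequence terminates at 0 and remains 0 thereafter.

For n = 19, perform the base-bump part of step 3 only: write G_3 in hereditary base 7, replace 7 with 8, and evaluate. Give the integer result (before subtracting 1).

step 0: 19 = 4^2 + 3; sub 5 for 4: 5^2 + 3; = 28; G_1 = 28−1 = 27
step 1: 27 = 5^2 + 2; sub 6 for 5: 6^2 + 2; = 38; G_2 = 38−1 = 37
step 2: 37 = 6^2 + 1; sub 7 for 6: 7^2 + 1; = 50; G_3 = 50−1 = 49
step 3: 49 = 7^2; sub 8 for 7: 8^2; = 64; G_4 = 64−1 = 63

64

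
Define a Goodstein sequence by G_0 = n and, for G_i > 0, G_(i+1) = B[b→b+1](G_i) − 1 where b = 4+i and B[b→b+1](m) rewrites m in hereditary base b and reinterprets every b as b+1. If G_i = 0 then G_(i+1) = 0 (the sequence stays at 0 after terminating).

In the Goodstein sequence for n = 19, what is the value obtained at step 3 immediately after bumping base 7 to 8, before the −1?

64

19 —HB4→ 4^2 + 3 —bump→ 5^2 + 3 = 28 —(−1)→ 27
27 —HB5→ 5^2 + 2 —bump→ 6^2 + 2 = 38 —(−1)→ 37
37 —HB6→ 6^2 + 1 —bump→ 7^2 + 1 = 50 —(−1)→ 49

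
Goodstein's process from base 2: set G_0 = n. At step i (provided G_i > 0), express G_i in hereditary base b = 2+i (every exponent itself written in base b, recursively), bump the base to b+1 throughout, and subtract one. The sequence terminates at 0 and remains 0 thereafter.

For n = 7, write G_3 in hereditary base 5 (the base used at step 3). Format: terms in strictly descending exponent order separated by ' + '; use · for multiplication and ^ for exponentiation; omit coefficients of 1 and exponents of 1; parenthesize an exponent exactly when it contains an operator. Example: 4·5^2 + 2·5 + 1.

i=0: 7 = 2^2 + 2 + 1 (b=2); 2→3: 3^3 + 3 + 1 = 31; 31−1 = 30
i=1: 30 = 3^3 + 3 (b=3); 3→4: 4^4 + 4 = 260; 260−1 = 259
i=2: 259 = 4^4 + 3 (b=4); 4→5: 5^5 + 3 = 3128; 3128−1 = 3127
i=3: 3127 = 5^5 + 2 (b=5); 5→6: 6^6 + 2 = 46658; 46658−1 = 46657

5^5 + 2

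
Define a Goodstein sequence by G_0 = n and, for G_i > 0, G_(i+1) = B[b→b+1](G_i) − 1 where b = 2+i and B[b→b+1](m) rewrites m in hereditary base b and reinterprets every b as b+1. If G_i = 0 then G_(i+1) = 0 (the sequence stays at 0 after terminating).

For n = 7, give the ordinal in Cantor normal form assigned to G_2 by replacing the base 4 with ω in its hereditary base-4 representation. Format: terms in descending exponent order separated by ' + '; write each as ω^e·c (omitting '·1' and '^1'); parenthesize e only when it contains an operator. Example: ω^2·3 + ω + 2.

7 —HB2→ 2^2 + 2 + 1 —bump→ 3^3 + 3 + 1 = 31 —(−1)→ 30
30 —HB3→ 3^3 + 3 —bump→ 4^4 + 4 = 260 —(−1)→ 259

ω^ω + 3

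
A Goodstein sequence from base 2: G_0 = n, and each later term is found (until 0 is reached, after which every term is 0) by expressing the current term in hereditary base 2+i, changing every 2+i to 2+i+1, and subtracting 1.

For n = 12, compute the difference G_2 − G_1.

G_0 = 12. HB_2(12) = 2^(2 + 1) + 2^2. Bump = 108. G_1 = 107.
G_1 = 107. HB_3(107) = 3^(3 + 1) + 2·3^2 + 2·3 + 2. Bump = 1066. G_2 = 1065.

958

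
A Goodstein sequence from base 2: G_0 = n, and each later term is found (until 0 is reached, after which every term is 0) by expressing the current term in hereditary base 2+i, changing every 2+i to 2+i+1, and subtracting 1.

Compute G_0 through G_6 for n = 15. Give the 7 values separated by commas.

G_0=15  [base 2] 2^(2 + 1) + 2^2 + 2 + 1  →[2↦3]→  3^(3 + 1) + 3^3 + 3 + 1 = 112  −1 ⇒ G_1=111
G_1=111  [base 3] 3^(3 + 1) + 3^3 + 3  →[3↦4]→  4^(4 + 1) + 4^4 + 4 = 1284  −1 ⇒ G_2=1283
G_2=1283  [base 4] 4^(4 + 1) + 4^4 + 3  →[4↦5]→  5^(5 + 1) + 5^5 + 3 = 18753  −1 ⇒ G_3=18752
G_3=18752  [base 5] 5^(5 + 1) + 5^5 + 2  →[5↦6]→  6^(6 + 1) + 6^6 + 2 = 326594  −1 ⇒ G_4=326593
G_4=326593  [base 6] 6^(6 + 1) + 6^6 + 1  →[6↦7]→  7^(7 + 1) + 7^7 + 1 = 6588345  −1 ⇒ G_5=6588344
G_5=6588344  [base 7] 7^(7 + 1) + 7^7  →[7↦8]→  8^(8 + 1) + 8^8 = 150994944  −1 ⇒ G_6=150994943

15, 111, 1283, 18752, 326593, 6588344, 150994943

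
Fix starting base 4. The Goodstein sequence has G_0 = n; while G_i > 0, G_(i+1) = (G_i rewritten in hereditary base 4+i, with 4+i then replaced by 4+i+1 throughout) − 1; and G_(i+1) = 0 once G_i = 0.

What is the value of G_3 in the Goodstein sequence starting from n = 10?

13

[0] 10 ≡ 2·4 + 2 (base 4). Lift 5: 12. −1: 11.
[1] 11 ≡ 2·5 + 1 (base 5). Lift 6: 13. −1: 12.
[2] 12 ≡ 2·6 (base 6). Lift 7: 14. −1: 13.
[3] 13 ≡ 7 + 6 (base 7). Lift 8: 14. −1: 13.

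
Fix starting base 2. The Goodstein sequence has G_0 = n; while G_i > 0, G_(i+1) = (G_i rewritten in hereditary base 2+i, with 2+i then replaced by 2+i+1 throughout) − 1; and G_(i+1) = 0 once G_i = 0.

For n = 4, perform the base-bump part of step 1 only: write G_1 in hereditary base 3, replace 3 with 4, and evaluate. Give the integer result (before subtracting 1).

G_0=4  [base 2] 2^2  →[2↦3]→  3^3 = 27  −1 ⇒ G_1=26
G_1=26  [base 3] 2·3^2 + 2·3 + 2  →[3↦4]→  2·4^2 + 2·4 + 2 = 42  −1 ⇒ G_2=41

42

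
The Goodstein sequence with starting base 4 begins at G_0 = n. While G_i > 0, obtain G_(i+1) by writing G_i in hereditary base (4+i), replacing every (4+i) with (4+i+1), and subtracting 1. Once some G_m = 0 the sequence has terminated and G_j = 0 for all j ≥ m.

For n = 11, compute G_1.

12

i=0: 11 = 2·4 + 3 (b=4); 4→5: 2·5 + 3 = 13; 13−1 = 12
i=1: 12 = 2·5 + 2 (b=5); 5→6: 2·6 + 2 = 14; 14−1 = 13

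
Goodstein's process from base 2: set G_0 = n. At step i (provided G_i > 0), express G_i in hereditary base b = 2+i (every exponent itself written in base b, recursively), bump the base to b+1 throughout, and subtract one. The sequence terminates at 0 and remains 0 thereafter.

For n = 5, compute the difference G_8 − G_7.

G_0=5  [base 2] 2^2 + 1  →[2↦3]→  3^3 + 1 = 28  −1 ⇒ G_1=27
G_1=27  [base 3] 3^3  →[3↦4]→  4^4 = 256  −1 ⇒ G_2=255
G_2=255  [base 4] 3·4^3 + 3·4^2 + 3·4 + 3  →[4↦5]→  3·5^3 + 3·5^2 + 3·5 + 3 = 468  −1 ⇒ G_3=467
G_3=467  [base 5] 3·5^3 + 3·5^2 + 3·5 + 2  →[5↦6]→  3·6^3 + 3·6^2 + 3·6 + 2 = 776  −1 ⇒ G_4=775
G_4=775  [base 6] 3·6^3 + 3·6^2 + 3·6 + 1  →[6↦7]→  3·7^3 + 3·7^2 + 3·7 + 1 = 1198  −1 ⇒ G_5=1197
G_5=1197  [base 7] 3·7^3 + 3·7^2 + 3·7  →[7↦8]→  3·8^3 + 3·8^2 + 3·8 = 1752  −1 ⇒ G_6=1751
G_6=1751  [base 8] 3·8^3 + 3·8^2 + 2·8 + 7  →[8↦9]→  3·9^3 + 3·9^2 + 2·9 + 7 = 2455  −1 ⇒ G_7=2454
G_7=2454  [base 9] 3·9^3 + 3·9^2 + 2·9 + 6  →[9↦10]→  3·10^3 + 3·10^2 + 2·10 + 6 = 3326  −1 ⇒ G_8=3325

871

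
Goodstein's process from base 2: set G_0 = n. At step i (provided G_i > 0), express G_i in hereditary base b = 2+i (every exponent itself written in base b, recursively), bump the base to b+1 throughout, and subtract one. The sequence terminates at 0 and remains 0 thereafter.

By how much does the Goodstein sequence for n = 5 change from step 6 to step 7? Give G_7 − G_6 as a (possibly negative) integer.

G_0 = 5. HB_2(5) = 2^2 + 1. Bump = 28. G_1 = 27.
G_1 = 27. HB_3(27) = 3^3. Bump = 256. G_2 = 255.
G_2 = 255. HB_4(255) = 3·4^3 + 3·4^2 + 3·4 + 3. Bump = 468. G_3 = 467.
G_3 = 467. HB_5(467) = 3·5^3 + 3·5^2 + 3·5 + 2. Bump = 776. G_4 = 775.
G_4 = 775. HB_6(775) = 3·6^3 + 3·6^2 + 3·6 + 1. Bump = 1198. G_5 = 1197.
G_5 = 1197. HB_7(1197) = 3·7^3 + 3·7^2 + 3·7. Bump = 1752. G_6 = 1751.
G_6 = 1751. HB_8(1751) = 3·8^3 + 3·8^2 + 2·8 + 7. Bump = 2455. G_7 = 2454.

703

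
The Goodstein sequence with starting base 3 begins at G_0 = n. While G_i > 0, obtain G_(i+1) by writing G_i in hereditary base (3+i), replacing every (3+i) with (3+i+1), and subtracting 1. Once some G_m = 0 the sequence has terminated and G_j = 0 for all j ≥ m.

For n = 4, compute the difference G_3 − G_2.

step 0: 4 = 3 + 1; sub 4 for 3: 4 + 1; = 5; G_1 = 5−1 = 4
step 1: 4 = 4; sub 5 for 4: 5; = 5; G_2 = 5−1 = 4
step 2: 4 = 4; sub 6 for 5: 4; = 4; G_3 = 4−1 = 3

-1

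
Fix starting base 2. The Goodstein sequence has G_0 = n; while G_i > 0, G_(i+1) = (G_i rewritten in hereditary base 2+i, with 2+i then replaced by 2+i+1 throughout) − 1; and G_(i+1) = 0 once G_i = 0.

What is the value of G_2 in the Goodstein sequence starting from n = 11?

[0] 11 ≡ 2^(2 + 1) + 2 + 1 (base 2). Lift 3: 85. −1: 84.
[1] 84 ≡ 3^(3 + 1) + 3 (base 3). Lift 4: 1028. −1: 1027.

1027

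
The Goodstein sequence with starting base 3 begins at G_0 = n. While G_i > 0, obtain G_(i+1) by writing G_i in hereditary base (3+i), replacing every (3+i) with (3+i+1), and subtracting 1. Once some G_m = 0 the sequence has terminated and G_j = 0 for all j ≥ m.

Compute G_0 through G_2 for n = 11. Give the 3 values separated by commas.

11, 17, 25

base 3: 11 = 3^2 + 2; at 4: 4^2 + 2 = 18; next = 17
base 4: 17 = 4^2 + 1; at 5: 5^2 + 1 = 26; next = 25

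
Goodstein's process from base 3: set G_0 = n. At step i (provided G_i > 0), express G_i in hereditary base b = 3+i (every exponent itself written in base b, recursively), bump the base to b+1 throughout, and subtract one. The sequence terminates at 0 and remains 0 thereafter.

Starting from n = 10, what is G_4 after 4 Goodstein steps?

i=0: 10 = 3^2 + 1 (b=3); 3→4: 4^2 + 1 = 17; 17−1 = 16
i=1: 16 = 4^2 (b=4); 4→5: 5^2 = 25; 25−1 = 24
i=2: 24 = 4·5 + 4 (b=5); 5→6: 4·6 + 4 = 28; 28−1 = 27
i=3: 27 = 4·6 + 3 (b=6); 6→7: 4·7 + 3 = 31; 31−1 = 30
i=4: 30 = 4·7 + 2 (b=7); 7→8: 4·8 + 2 = 34; 34−1 = 33

30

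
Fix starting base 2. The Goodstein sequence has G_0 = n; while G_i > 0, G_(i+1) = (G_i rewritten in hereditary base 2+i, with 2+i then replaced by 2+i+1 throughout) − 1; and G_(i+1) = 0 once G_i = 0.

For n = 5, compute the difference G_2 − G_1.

G_0=5  [base 2] 2^2 + 1  →[2↦3]→  3^3 + 1 = 28  −1 ⇒ G_1=27
G_1=27  [base 3] 3^3  →[3↦4]→  4^4 = 256  −1 ⇒ G_2=255

228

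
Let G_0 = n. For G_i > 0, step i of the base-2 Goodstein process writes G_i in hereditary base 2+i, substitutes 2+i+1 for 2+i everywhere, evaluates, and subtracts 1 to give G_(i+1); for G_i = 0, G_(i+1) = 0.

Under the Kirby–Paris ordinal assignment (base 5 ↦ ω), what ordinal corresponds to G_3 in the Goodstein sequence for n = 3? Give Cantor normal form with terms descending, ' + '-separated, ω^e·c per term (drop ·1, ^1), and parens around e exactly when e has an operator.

i=0: 3 = 2 + 1 (b=2); 2→3: 3 + 1 = 4; 4−1 = 3
i=1: 3 = 3 (b=3); 3→4: 4 = 4; 4−1 = 3
i=2: 3 = 3 (b=4); 4→5: 3 = 3; 3−1 = 2

2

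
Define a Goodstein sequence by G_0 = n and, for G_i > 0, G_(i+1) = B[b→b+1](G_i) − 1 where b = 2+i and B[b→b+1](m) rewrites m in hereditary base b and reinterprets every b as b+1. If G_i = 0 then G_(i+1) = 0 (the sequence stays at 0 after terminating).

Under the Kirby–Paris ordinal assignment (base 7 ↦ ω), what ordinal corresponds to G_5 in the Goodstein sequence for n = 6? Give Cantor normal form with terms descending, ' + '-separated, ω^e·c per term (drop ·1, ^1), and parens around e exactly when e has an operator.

ω^5·5 + ω^4·5 + ω^3·5 + ω^2·5 + ω·5 + 4

G_0=6  [base 2] 2^2 + 2  →[2↦3]→  3^3 + 3 = 30  −1 ⇒ G_1=29
G_1=29  [base 3] 3^3 + 2  →[3↦4]→  4^4 + 2 = 258  −1 ⇒ G_2=257
G_2=257  [base 4] 4^4 + 1  →[4↦5]→  5^5 + 1 = 3126  −1 ⇒ G_3=3125
G_3=3125  [base 5] 5^5  →[5↦6]→  6^6 = 46656  −1 ⇒ G_4=46655
G_4=46655  [base 6] 5·6^5 + 5·6^4 + 5·6^3 + 5·6^2 + 5·6 + 5  →[6↦7]→  5·7^5 + 5·7^4 + 5·7^3 + 5·7^2 + 5·7 + 5 = 98040  −1 ⇒ G_5=98039
G_5=98039  [base 7] 5·7^5 + 5·7^4 + 5·7^3 + 5·7^2 + 5·7 + 4  →[7↦8]→  5·8^5 + 5·8^4 + 5·8^3 + 5·8^2 + 5·8 + 4 = 187244  −1 ⇒ G_6=187243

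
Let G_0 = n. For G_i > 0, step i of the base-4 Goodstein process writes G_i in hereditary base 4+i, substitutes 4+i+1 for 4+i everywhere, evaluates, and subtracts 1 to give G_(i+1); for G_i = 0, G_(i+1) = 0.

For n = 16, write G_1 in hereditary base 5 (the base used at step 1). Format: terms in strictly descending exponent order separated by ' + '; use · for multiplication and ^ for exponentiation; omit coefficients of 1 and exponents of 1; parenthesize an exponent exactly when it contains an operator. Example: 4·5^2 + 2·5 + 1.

4·5 + 4

[0] 16 ≡ 4^2 (base 4). Lift 5: 25. −1: 24.
[1] 24 ≡ 4·5 + 4 (base 5). Lift 6: 28. −1: 27.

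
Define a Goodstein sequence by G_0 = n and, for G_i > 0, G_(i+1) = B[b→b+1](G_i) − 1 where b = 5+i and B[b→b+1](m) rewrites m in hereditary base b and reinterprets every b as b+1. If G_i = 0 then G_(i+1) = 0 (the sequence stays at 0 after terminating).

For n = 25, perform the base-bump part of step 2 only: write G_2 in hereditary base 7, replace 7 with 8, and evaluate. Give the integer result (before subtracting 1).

44

25 —HB5→ 5^2 —bump→ 6^2 = 36 —(−1)→ 35
35 —HB6→ 5·6 + 5 —bump→ 5·7 + 5 = 40 —(−1)→ 39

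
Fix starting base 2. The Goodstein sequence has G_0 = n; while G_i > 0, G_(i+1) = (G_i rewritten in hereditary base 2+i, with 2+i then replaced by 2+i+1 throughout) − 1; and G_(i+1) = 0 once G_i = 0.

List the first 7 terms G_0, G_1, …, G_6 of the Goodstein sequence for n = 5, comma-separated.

5, 27, 255, 467, 775, 1197, 1751

G_0=5  [base 2] 2^2 + 1  →[2↦3]→  3^3 + 1 = 28  −1 ⇒ G_1=27
G_1=27  [base 3] 3^3  →[3↦4]→  4^4 = 256  −1 ⇒ G_2=255
G_2=255  [base 4] 3·4^3 + 3·4^2 + 3·4 + 3  →[4↦5]→  3·5^3 + 3·5^2 + 3·5 + 3 = 468  −1 ⇒ G_3=467
G_3=467  [base 5] 3·5^3 + 3·5^2 + 3·5 + 2  →[5↦6]→  3·6^3 + 3·6^2 + 3·6 + 2 = 776  −1 ⇒ G_4=775
G_4=775  [base 6] 3·6^3 + 3·6^2 + 3·6 + 1  →[6↦7]→  3·7^3 + 3·7^2 + 3·7 + 1 = 1198  −1 ⇒ G_5=1197
G_5=1197  [base 7] 3·7^3 + 3·7^2 + 3·7  →[7↦8]→  3·8^3 + 3·8^2 + 3·8 = 1752  −1 ⇒ G_6=1751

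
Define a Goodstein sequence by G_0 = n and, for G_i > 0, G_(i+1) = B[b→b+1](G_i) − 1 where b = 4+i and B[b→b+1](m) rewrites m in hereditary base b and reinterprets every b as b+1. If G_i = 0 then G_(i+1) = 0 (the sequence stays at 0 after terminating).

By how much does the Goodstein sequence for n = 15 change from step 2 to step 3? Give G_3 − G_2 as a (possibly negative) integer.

[0] 15 ≡ 3·4 + 3 (base 4). Lift 5: 18. −1: 17.
[1] 17 ≡ 3·5 + 2 (base 5). Lift 6: 20. −1: 19.
[2] 19 ≡ 3·6 + 1 (base 6). Lift 7: 22. −1: 21.

2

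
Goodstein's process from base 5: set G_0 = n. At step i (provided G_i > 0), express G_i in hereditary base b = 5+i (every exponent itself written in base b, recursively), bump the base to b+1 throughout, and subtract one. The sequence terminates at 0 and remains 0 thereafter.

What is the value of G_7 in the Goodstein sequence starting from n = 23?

23 —HB5→ 4·5 + 3 —bump→ 4·6 + 3 = 27 —(−1)→ 26
26 —HB6→ 4·6 + 2 —bump→ 4·7 + 2 = 30 —(−1)→ 29
29 —HB7→ 4·7 + 1 —bump→ 4·8 + 1 = 33 —(−1)→ 32
32 —HB8→ 4·8 —bump→ 4·9 = 36 —(−1)→ 35
35 —HB9→ 3·9 + 8 —bump→ 3·10 + 8 = 38 —(−1)→ 37
37 —HB10→ 3·10 + 7 —bump→ 3·11 + 7 = 40 —(−1)→ 39
39 —HB11→ 3·11 + 6 —bump→ 3·12 + 6 = 42 —(−1)→ 41
41 —HB12→ 3·12 + 5 —bump→ 3·13 + 5 = 44 —(−1)→ 43

41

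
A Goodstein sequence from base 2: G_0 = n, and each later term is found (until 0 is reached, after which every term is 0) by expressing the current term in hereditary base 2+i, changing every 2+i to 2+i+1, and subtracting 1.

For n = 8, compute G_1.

G_0=8  [base 2] 2^(2 + 1)  →[2↦3]→  3^(3 + 1) = 81  −1 ⇒ G_1=80
G_1=80  [base 3] 2·3^3 + 2·3^2 + 2·3 + 2  →[3↦4]→  2·4^4 + 2·4^2 + 2·4 + 2 = 554  −1 ⇒ G_2=553

80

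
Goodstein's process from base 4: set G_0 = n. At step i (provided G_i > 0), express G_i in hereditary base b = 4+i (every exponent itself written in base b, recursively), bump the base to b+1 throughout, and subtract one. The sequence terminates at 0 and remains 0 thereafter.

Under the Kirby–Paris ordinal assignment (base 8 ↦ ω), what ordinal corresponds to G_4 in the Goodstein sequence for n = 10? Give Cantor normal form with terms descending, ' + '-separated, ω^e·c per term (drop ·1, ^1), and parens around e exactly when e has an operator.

base 4: 10 = 2·4 + 2; at 5: 2·5 + 2 = 12; next = 11
base 5: 11 = 2·5 + 1; at 6: 2·6 + 1 = 13; next = 12
base 6: 12 = 2·6; at 7: 2·7 = 14; next = 13
base 7: 13 = 7 + 6; at 8: 8 + 6 = 14; next = 13
base 8: 13 = 8 + 5; at 9: 9 + 5 = 14; next = 13

ω + 5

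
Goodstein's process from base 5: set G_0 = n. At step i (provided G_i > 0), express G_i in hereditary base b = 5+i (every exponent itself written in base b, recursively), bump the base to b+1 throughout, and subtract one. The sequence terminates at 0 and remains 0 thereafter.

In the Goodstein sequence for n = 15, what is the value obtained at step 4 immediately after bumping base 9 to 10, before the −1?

step 0: 15 = 3·5; sub 6 for 5: 3·6; = 18; G_1 = 18−1 = 17
step 1: 17 = 2·6 + 5; sub 7 for 6: 2·7 + 5; = 19; G_2 = 19−1 = 18
step 2: 18 = 2·7 + 4; sub 8 for 7: 2·8 + 4; = 20; G_3 = 20−1 = 19
step 3: 19 = 2·8 + 3; sub 9 for 8: 2·9 + 3; = 21; G_4 = 21−1 = 20

22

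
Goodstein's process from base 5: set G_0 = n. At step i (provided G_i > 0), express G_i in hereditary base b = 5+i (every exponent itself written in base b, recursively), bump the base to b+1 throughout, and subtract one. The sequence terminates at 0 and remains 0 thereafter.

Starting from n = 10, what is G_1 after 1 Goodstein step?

11

base 5: 10 = 2·5; at 6: 2·6 = 12; next = 11
base 6: 11 = 6 + 5; at 7: 7 + 5 = 12; next = 11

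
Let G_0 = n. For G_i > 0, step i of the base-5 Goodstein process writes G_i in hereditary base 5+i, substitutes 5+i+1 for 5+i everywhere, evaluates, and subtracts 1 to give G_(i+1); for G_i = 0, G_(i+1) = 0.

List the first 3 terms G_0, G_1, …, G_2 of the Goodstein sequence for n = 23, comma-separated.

[0] 23 ≡ 4·5 + 3 (base 5). Lift 6: 27. −1: 26.
[1] 26 ≡ 4·6 + 2 (base 6). Lift 7: 30. −1: 29.

23, 26, 29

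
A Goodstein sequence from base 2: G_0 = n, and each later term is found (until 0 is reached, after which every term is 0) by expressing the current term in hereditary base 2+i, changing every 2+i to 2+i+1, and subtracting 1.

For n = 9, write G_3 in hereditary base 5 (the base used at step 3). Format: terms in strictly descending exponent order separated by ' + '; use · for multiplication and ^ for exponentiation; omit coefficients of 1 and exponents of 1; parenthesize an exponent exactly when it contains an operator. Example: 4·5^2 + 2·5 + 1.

3·5^5 + 3·5^3 + 3·5^2 + 3·5 + 2

base 2: 9 = 2^(2 + 1) + 1; at 3: 3^(3 + 1) + 1 = 82; next = 81
base 3: 81 = 3^(3 + 1); at 4: 4^(4 + 1) = 1024; next = 1023
base 4: 1023 = 3·4^4 + 3·4^3 + 3·4^2 + 3·4 + 3; at 5: 3·5^5 + 3·5^3 + 3·5^2 + 3·5 + 3 = 9843; next = 9842
base 5: 9842 = 3·5^5 + 3·5^3 + 3·5^2 + 3·5 + 2; at 6: 3·6^6 + 3·6^3 + 3·6^2 + 3·6 + 2 = 140744; next = 140743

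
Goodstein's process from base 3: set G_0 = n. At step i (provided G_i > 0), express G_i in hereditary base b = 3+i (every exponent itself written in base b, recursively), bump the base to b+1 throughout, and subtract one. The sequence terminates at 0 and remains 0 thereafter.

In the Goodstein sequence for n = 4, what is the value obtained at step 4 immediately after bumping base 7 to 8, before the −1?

(0) 4|_3 = 3 + 1 ↦ 4 + 1|_4 = 5 ⇒ 4
(1) 4|_4 = 4 ↦ 5|_5 = 5 ⇒ 4
(2) 4|_5 = 4 ↦ 4|_6 = 4 ⇒ 3
(3) 3|_6 = 3 ↦ 3|_7 = 3 ⇒ 2

2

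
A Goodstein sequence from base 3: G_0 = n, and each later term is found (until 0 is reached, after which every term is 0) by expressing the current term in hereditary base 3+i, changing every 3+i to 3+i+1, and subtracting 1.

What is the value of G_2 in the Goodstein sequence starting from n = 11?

G_0 = 11. HB_3(11) = 3^2 + 2. Bump = 18. G_1 = 17.
G_1 = 17. HB_4(17) = 4^2 + 1. Bump = 26. G_2 = 25.
G_2 = 25. HB_5(25) = 5^2. Bump = 36. G_3 = 35.

25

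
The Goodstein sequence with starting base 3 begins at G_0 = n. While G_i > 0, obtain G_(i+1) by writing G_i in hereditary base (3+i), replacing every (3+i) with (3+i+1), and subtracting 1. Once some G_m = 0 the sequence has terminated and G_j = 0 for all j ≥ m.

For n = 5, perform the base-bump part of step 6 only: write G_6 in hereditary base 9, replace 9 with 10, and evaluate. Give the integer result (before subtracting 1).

step 0: 5 = 3 + 2; sub 4 for 3: 4 + 2; = 6; G_1 = 6−1 = 5
step 1: 5 = 4 + 1; sub 5 for 4: 5 + 1; = 6; G_2 = 6−1 = 5
step 2: 5 = 5; sub 6 for 5: 6; = 6; G_3 = 6−1 = 5
step 3: 5 = 5; sub 7 for 6: 5; = 5; G_4 = 5−1 = 4
step 4: 4 = 4; sub 8 for 7: 4; = 4; G_5 = 4−1 = 3
step 5: 3 = 3; sub 9 for 8: 3; = 3; G_6 = 3−1 = 2
step 6: 2 = 2; sub 10 for 9: 2; = 2; G_7 = 2−1 = 1

2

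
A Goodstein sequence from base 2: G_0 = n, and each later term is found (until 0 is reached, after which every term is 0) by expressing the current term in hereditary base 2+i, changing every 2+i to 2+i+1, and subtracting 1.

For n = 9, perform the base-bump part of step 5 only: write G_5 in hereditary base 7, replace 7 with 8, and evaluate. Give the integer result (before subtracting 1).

step 0: 9 = 2^(2 + 1) + 1; sub 3 for 2: 3^(3 + 1) + 1; = 82; G_1 = 82−1 = 81
step 1: 81 = 3^(3 + 1); sub 4 for 3: 4^(4 + 1); = 1024; G_2 = 1024−1 = 1023
step 2: 1023 = 3·4^4 + 3·4^3 + 3·4^2 + 3·4 + 3; sub 5 for 4: 3·5^5 + 3·5^3 + 3·5^2 + 3·5 + 3; = 9843; G_3 = 9843−1 = 9842
step 3: 9842 = 3·5^5 + 3·5^3 + 3·5^2 + 3·5 + 2; sub 6 for 5: 3·6^6 + 3·6^3 + 3·6^2 + 3·6 + 2; = 140744; G_4 = 140744−1 = 140743
step 4: 140743 = 3·6^6 + 3·6^3 + 3·6^2 + 3·6 + 1; sub 7 for 6: 3·7^7 + 3·7^3 + 3·7^2 + 3·7 + 1; = 2471827; G_5 = 2471827−1 = 2471826
step 5: 2471826 = 3·7^7 + 3·7^3 + 3·7^2 + 3·7; sub 8 for 7: 3·8^8 + 3·8^3 + 3·8^2 + 3·8; = 50333400; G_6 = 50333400−1 = 50333399

50333400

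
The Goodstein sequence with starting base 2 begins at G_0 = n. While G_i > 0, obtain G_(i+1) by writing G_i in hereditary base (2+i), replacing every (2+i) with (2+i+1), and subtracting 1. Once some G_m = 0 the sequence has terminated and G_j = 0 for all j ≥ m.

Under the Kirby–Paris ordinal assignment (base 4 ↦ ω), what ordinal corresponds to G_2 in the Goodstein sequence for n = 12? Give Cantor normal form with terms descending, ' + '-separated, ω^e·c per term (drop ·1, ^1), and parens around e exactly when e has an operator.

i=0: 12 = 2^(2 + 1) + 2^2 (b=2); 2→3: 3^(3 + 1) + 3^3 = 108; 108−1 = 107
i=1: 107 = 3^(3 + 1) + 2·3^2 + 2·3 + 2 (b=3); 3→4: 4^(4 + 1) + 2·4^2 + 2·4 + 2 = 1066; 1066−1 = 1065
i=2: 1065 = 4^(4 + 1) + 2·4^2 + 2·4 + 1 (b=4); 4→5: 5^(5 + 1) + 2·5^2 + 2·5 + 1 = 15686; 15686−1 = 15685

ω^(ω + 1) + ω^2·2 + ω·2 + 1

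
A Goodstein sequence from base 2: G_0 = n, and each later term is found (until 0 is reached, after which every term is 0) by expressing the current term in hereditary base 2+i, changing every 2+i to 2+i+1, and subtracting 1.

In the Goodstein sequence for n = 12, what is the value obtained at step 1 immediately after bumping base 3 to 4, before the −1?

1066

12 —HB2→ 2^(2 + 1) + 2^2 —bump→ 3^(3 + 1) + 3^3 = 108 —(−1)→ 107
107 —HB3→ 3^(3 + 1) + 2·3^2 + 2·3 + 2 —bump→ 4^(4 + 1) + 2·4^2 + 2·4 + 2 = 1066 —(−1)→ 1065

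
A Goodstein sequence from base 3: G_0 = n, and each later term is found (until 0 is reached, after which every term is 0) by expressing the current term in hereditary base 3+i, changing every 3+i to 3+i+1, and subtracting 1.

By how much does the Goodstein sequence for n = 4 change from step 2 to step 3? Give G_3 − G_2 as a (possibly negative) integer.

-1

step 0: 4 = 3 + 1; sub 4 for 3: 4 + 1; = 5; G_1 = 5−1 = 4
step 1: 4 = 4; sub 5 for 4: 5; = 5; G_2 = 5−1 = 4
step 2: 4 = 4; sub 6 for 5: 4; = 4; G_3 = 4−1 = 3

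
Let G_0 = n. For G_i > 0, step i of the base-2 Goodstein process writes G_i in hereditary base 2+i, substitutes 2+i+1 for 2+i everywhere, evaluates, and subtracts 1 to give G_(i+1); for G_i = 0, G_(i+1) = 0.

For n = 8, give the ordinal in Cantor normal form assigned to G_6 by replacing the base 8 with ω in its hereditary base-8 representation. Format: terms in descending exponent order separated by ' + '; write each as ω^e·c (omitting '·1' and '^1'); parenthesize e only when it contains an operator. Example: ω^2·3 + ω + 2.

ω^ω·2 + ω^2·2 + ω + 3

i=0: 8 = 2^(2 + 1) (b=2); 2→3: 3^(3 + 1) = 81; 81−1 = 80
i=1: 80 = 2·3^3 + 2·3^2 + 2·3 + 2 (b=3); 3→4: 2·4^4 + 2·4^2 + 2·4 + 2 = 554; 554−1 = 553
i=2: 553 = 2·4^4 + 2·4^2 + 2·4 + 1 (b=4); 4→5: 2·5^5 + 2·5^2 + 2·5 + 1 = 6311; 6311−1 = 6310
i=3: 6310 = 2·5^5 + 2·5^2 + 2·5 (b=5); 5→6: 2·6^6 + 2·6^2 + 2·6 = 93396; 93396−1 = 93395
i=4: 93395 = 2·6^6 + 2·6^2 + 6 + 5 (b=6); 6→7: 2·7^7 + 2·7^2 + 7 + 5 = 1647196; 1647196−1 = 1647195
i=5: 1647195 = 2·7^7 + 2·7^2 + 7 + 4 (b=7); 7→8: 2·8^8 + 2·8^2 + 8 + 4 = 33554572; 33554572−1 = 33554571
i=6: 33554571 = 2·8^8 + 2·8^2 + 8 + 3 (b=8); 8→9: 2·9^9 + 2·9^2 + 9 + 3 = 774841152; 774841152−1 = 774841151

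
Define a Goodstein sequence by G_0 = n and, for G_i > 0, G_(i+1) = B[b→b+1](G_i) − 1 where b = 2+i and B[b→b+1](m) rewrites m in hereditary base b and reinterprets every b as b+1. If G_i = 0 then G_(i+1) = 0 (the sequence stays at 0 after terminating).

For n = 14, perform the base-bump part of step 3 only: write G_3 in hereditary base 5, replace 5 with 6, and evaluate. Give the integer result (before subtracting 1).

G_0 = 14. HB_2(14) = 2^(2 + 1) + 2^2 + 2. Bump = 111. G_1 = 110.
G_1 = 110. HB_3(110) = 3^(3 + 1) + 3^3 + 2. Bump = 1282. G_2 = 1281.
G_2 = 1281. HB_4(1281) = 4^(4 + 1) + 4^4 + 1. Bump = 18751. G_3 = 18750.
G_3 = 18750. HB_5(18750) = 5^(5 + 1) + 5^5. Bump = 326592. G_4 = 326591.

326592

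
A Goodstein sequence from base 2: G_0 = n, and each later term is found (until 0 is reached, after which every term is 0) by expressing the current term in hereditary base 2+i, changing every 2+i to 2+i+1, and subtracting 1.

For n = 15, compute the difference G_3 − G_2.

G_0 = 15. HB_2(15) = 2^(2 + 1) + 2^2 + 2 + 1. Bump = 112. G_1 = 111.
G_1 = 111. HB_3(111) = 3^(3 + 1) + 3^3 + 3. Bump = 1284. G_2 = 1283.
G_2 = 1283. HB_4(1283) = 4^(4 + 1) + 4^4 + 3. Bump = 18753. G_3 = 18752.

17469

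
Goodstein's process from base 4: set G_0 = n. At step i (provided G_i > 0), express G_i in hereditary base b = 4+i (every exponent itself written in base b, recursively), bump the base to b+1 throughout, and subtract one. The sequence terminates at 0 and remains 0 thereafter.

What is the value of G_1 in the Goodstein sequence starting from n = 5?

5

[0] 5 ≡ 4 + 1 (base 4). Lift 5: 6. −1: 5.
[1] 5 ≡ 5 (base 5). Lift 6: 6. −1: 5.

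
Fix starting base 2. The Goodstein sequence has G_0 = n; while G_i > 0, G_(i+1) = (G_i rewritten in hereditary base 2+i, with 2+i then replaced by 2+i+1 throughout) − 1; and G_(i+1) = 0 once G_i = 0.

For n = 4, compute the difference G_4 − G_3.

23

G_0=4  [base 2] 2^2  →[2↦3]→  3^3 = 27  −1 ⇒ G_1=26
G_1=26  [base 3] 2·3^2 + 2·3 + 2  →[3↦4]→  2·4^2 + 2·4 + 2 = 42  −1 ⇒ G_2=41
G_2=41  [base 4] 2·4^2 + 2·4 + 1  →[4↦5]→  2·5^2 + 2·5 + 1 = 61  −1 ⇒ G_3=60
G_3=60  [base 5] 2·5^2 + 2·5  →[5↦6]→  2·6^2 + 2·6 = 84  −1 ⇒ G_4=83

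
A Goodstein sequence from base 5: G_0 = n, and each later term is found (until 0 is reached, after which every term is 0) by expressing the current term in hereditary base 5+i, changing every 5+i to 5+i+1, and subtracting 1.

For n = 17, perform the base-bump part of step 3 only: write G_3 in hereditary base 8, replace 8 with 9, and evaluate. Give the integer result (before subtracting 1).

(0) 17|_5 = 3·5 + 2 ↦ 3·6 + 2|_6 = 20 ⇒ 19
(1) 19|_6 = 3·6 + 1 ↦ 3·7 + 1|_7 = 22 ⇒ 21
(2) 21|_7 = 3·7 ↦ 3·8|_8 = 24 ⇒ 23
(3) 23|_8 = 2·8 + 7 ↦ 2·9 + 7|_9 = 25 ⇒ 24

25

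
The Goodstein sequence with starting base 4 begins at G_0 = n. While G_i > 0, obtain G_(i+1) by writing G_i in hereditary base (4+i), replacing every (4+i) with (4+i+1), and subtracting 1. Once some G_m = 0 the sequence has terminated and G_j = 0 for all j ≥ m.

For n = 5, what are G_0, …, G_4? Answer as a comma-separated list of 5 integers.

5, 5, 5, 4, 3

[0] 5 ≡ 4 + 1 (base 4). Lift 5: 6. −1: 5.
[1] 5 ≡ 5 (base 5). Lift 6: 6. −1: 5.
[2] 5 ≡ 5 (base 6). Lift 7: 5. −1: 4.
[3] 4 ≡ 4 (base 7). Lift 8: 4. −1: 3.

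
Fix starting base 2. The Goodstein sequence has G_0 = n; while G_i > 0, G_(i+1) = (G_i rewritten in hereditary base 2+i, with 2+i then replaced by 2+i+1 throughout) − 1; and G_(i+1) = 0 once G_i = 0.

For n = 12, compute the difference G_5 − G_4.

5484891

base 2: 12 = 2^(2 + 1) + 2^2; at 3: 3^(3 + 1) + 3^3 = 108; next = 107
base 3: 107 = 3^(3 + 1) + 2·3^2 + 2·3 + 2; at 4: 4^(4 + 1) + 2·4^2 + 2·4 + 2 = 1066; next = 1065
base 4: 1065 = 4^(4 + 1) + 2·4^2 + 2·4 + 1; at 5: 5^(5 + 1) + 2·5^2 + 2·5 + 1 = 15686; next = 15685
base 5: 15685 = 5^(5 + 1) + 2·5^2 + 2·5; at 6: 6^(6 + 1) + 2·6^2 + 2·6 = 280020; next = 280019
base 6: 280019 = 6^(6 + 1) + 2·6^2 + 6 + 5; at 7: 7^(7 + 1) + 2·7^2 + 7 + 5 = 5764911; next = 5764910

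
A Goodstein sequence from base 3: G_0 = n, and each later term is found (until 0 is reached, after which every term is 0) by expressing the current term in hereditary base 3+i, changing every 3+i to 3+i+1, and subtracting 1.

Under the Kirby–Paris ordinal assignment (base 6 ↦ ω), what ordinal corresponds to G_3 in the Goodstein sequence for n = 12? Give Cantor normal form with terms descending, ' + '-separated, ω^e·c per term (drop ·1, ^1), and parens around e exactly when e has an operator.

ω^2 + 1

G_0 = 12. HB_3(12) = 3^2 + 3. Bump = 20. G_1 = 19.
G_1 = 19. HB_4(19) = 4^2 + 3. Bump = 28. G_2 = 27.
G_2 = 27. HB_5(27) = 5^2 + 2. Bump = 38. G_3 = 37.
G_3 = 37. HB_6(37) = 6^2 + 1. Bump = 50. G_4 = 49.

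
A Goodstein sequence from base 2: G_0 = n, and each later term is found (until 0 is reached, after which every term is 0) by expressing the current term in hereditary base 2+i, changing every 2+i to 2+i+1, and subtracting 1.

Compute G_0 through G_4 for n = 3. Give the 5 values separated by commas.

3, 3, 3, 2, 1

base 2: 3 = 2 + 1; at 3: 3 + 1 = 4; next = 3
base 3: 3 = 3; at 4: 4 = 4; next = 3
base 4: 3 = 3; at 5: 3 = 3; next = 2
base 5: 2 = 2; at 6: 2 = 2; next = 1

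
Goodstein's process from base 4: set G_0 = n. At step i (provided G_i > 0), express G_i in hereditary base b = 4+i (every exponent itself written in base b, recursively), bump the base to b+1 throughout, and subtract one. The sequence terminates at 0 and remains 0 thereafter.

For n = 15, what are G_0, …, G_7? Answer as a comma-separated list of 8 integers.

G_0=15  [base 4] 3·4 + 3  →[4↦5]→  3·5 + 3 = 18  −1 ⇒ G_1=17
G_1=17  [base 5] 3·5 + 2  →[5↦6]→  3·6 + 2 = 20  −1 ⇒ G_2=19
G_2=19  [base 6] 3·6 + 1  →[6↦7]→  3·7 + 1 = 22  −1 ⇒ G_3=21
G_3=21  [base 7] 3·7  →[7↦8]→  3·8 = 24  −1 ⇒ G_4=23
G_4=23  [base 8] 2·8 + 7  →[8↦9]→  2·9 + 7 = 25  −1 ⇒ G_5=24
G_5=24  [base 9] 2·9 + 6  →[9↦10]→  2·10 + 6 = 26  −1 ⇒ G_6=25
G_6=25  [base 10] 2·10 + 5  →[10↦11]→  2·11 + 5 = 27  −1 ⇒ G_7=26

15, 17, 19, 21, 23, 24, 25, 26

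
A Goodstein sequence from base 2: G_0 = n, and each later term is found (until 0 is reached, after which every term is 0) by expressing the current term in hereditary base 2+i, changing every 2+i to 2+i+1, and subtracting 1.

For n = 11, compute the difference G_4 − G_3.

264310

base 2: 11 = 2^(2 + 1) + 2 + 1; at 3: 3^(3 + 1) + 3 + 1 = 85; next = 84
base 3: 84 = 3^(3 + 1) + 3; at 4: 4^(4 + 1) + 4 = 1028; next = 1027
base 4: 1027 = 4^(4 + 1) + 3; at 5: 5^(5 + 1) + 3 = 15628; next = 15627
base 5: 15627 = 5^(5 + 1) + 2; at 6: 6^(6 + 1) + 2 = 279938; next = 279937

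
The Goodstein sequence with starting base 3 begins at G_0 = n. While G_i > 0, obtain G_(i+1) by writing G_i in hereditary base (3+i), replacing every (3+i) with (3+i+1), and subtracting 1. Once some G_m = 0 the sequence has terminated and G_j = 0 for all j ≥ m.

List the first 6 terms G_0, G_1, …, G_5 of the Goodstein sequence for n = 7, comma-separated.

7, 8, 9, 9, 9, 9

[0] 7 ≡ 2·3 + 1 (base 3). Lift 4: 9. −1: 8.
[1] 8 ≡ 2·4 (base 4). Lift 5: 10. −1: 9.
[2] 9 ≡ 5 + 4 (base 5). Lift 6: 10. −1: 9.
[3] 9 ≡ 6 + 3 (base 6). Lift 7: 10. −1: 9.
[4] 9 ≡ 7 + 2 (base 7). Lift 8: 10. −1: 9.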